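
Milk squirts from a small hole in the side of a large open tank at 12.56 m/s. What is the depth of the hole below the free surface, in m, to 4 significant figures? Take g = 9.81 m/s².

h ≈ 8.040 m

Torricelli: v = √(2gh), so h = v²/(2g).
h = 12.56²/(2·9.81) = 157.8/19.62 = 8.040 m.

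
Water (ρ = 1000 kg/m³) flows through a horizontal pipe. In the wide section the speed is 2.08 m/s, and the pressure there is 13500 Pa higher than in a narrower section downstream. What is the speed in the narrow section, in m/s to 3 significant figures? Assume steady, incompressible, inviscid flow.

v₂ = 5.60 m/s

Horizontal Bernoulli: P₁ + ½ρv₁² = P₂ + ½ρv₂², so v₂² = v₁² + 2(P₁ − P₂)/ρ.
v₂ = √(2.08² + 2·13500/1000) = √(4.33 + 27.0) = 5.60 m/s.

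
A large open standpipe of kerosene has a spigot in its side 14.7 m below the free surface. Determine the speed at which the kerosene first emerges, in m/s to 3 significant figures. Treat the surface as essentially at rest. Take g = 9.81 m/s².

With the surface at rest and both surface and jet at atmospheric pressure, Bernoulli gives ρg h = ½ρv², so v = √(2gh) = √(2·9.81·14.7) = 17.0 m/s.

17.0 m/s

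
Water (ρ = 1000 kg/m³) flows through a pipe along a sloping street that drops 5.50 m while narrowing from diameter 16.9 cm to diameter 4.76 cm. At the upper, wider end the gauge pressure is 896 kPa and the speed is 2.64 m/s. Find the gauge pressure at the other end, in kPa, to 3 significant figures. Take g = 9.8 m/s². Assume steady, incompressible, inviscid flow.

P₂ ≈ 400 kPa

Mass conservation (A₁v₁ = A₂v₂) gives v₂ = 2.64 × 224/17.8 = 33.3 m/s.
Energy conservation along the streamline gives P₂ = P₁ − ½ρ(v₂² − v₁²) − ρg(h₂ − h₁).
P₂ = 896000 + ½·1000·(2.64² − 33.3²) − 1000·9.8·(−5.50) = 896000 + (-550000) − (-53900) = 400000 Pa.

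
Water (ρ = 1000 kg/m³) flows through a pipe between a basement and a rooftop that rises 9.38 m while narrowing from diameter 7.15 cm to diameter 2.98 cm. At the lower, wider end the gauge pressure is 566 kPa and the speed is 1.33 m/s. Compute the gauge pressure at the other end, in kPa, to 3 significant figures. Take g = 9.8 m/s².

Continuity gives A₁v₁ = A₂v₂, so v₂ = (40.2 cm²)/(6.97 cm²) × 1.33 m/s = 7.66 m/s.
Energy conservation along the streamline gives P₂ = P₁ − ½ρ(v₂² − v₁²) − ρg(h₂ − h₁).
P₂ = 566000 + ½·1000·(1.33² − 7.66²) − 1000·9.8·(+9.38) = 566000 + (-28400) − (91900) = 446000 Pa.

446 kPa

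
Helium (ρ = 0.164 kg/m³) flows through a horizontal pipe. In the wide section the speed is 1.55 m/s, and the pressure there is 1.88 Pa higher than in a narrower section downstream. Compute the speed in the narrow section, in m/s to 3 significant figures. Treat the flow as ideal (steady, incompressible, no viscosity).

Horizontal Bernoulli: P₁ + ½ρv₁² = P₂ + ½ρv₂², so v₂² = v₁² + 2(P₁ − P₂)/ρ.
v₂ = √(1.55² + 2·1.88/0.164) = √(2.40 + 22.9) = 5.03 m/s.

v₂ = 5.03 m/s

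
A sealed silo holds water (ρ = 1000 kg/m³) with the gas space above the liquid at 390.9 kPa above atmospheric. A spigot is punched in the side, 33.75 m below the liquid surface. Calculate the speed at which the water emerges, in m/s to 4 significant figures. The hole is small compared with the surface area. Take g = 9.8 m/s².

Take point 1 at the surface (v₁ ≈ 0) and point 2 at the hole (at atmospheric pressure). Bernoulli: P₁ + ρg h = P_atm + ½ρv₂².
With P₁ − P_atm = 390900 Pa, v₂ = √(2gh + 2ΔP/ρ) = √(2·9.8·33.75 + 2·390900/1000) = 37.99 m/s.

v ≈ 37.99 m/s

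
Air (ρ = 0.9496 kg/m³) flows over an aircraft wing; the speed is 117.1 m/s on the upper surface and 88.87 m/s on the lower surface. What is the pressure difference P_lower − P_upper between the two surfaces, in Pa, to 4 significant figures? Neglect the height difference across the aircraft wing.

ΔP = 2761 Pa

The pressure is lower where the speed is higher: ΔP = ½ρ(v_up² − v_low²).
ΔP = ½·0.9496·(117.1² − 88.87²) = 2761 Pa.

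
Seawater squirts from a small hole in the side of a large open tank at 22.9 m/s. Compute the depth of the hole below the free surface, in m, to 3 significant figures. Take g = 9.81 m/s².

Torricelli: v = √(2gh), so h = v²/(2g).
h = 22.9²/(2·9.81) = 524/19.62 = 26.7 m.

h ≈ 26.7 m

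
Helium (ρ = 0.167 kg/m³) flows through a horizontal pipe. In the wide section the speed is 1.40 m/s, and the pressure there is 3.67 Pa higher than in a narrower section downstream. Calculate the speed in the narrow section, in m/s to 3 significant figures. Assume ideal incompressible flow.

v₂ = 6.78 m/s

With h₁ = h₂, rearranging Bernoulli gives v₂ = √(v₁² + 2ΔP/ρ).
v₂ = √(1.40² + 2·3.67/0.167) = √(1.96 + 44.0) = 6.78 m/s.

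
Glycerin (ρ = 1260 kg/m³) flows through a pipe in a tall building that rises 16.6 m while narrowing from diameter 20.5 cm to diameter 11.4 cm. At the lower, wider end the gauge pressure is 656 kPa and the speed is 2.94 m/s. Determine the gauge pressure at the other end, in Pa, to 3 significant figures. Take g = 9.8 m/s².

P₂ ≈ 400000 Pa

Continuity gives A₁v₁ = A₂v₂, so v₂ = (330 cm²)/(102 cm²) × 2.94 m/s = 9.51 m/s.
Energy conservation along the streamline gives P₂ = P₁ − ½ρ(v₂² − v₁²) − ρg(h₂ − h₁).
P₂ = 656000 + ½·1260·(2.94² − 9.51²) − 1260·9.8·(+16.6) = 656000 + (-51500) − (205000) = 400000 Pa.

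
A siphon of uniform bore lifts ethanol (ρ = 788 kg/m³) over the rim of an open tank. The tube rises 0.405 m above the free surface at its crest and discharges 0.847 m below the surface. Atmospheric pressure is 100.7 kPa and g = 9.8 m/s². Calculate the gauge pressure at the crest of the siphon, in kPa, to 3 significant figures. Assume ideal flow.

P_gauge = -9.67 kPa

Bernoulli surface→outlet gives ½v² = g·h_out, so v = √(2·9.8·0.847) = 4.07 m/s.
Continuity keeps v the same throughout the tube; from surface to crest, P_atm + 0 = P_top + ½ρv² + ρg·h_top.
P_top = 100700 − ½·788·4.07² − 788·9.8·0.405 = 91000 Pa. So P_gauge = P_top − P_atm = -9670 Pa.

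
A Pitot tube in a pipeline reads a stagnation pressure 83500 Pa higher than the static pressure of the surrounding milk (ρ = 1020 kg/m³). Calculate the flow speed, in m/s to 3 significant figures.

The dynamic pressure equals the rise in static pressure at the stagnation point: ΔP = ½ρv².
v = √(2ΔP/ρ) = √(2·83500/1020) = 12.8 m/s.

v ≈ 12.8 m/s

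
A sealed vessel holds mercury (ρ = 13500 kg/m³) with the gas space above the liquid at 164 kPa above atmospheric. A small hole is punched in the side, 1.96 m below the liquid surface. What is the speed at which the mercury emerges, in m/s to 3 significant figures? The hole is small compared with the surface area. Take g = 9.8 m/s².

v ≈ 7.92 m/s

Take point 1 at the surface (v₁ ≈ 0) and point 2 at the hole (at atmospheric pressure). Bernoulli: P₁ + ρg h = P_atm + ½ρv₂².
With P₁ − P_atm = 164000 Pa, v₂ = √(2gh + 2ΔP/ρ) = √(2·9.8·1.96 + 2·164000/13500) = 7.92 m/s.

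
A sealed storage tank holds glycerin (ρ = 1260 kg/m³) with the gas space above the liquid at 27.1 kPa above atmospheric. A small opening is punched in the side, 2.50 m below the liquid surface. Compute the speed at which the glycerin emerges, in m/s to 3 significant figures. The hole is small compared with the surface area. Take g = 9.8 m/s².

Take point 1 at the surface (v₁ ≈ 0) and point 2 at the hole (at atmospheric pressure). Bernoulli: P₁ + ρg h = P_atm + ½ρv₂².
With P₁ − P_atm = 27100 Pa, v₂ = √(2gh + 2ΔP/ρ) = √(2·9.8·2.50 + 2·27100/1260) = 9.59 m/s.

9.59 m/s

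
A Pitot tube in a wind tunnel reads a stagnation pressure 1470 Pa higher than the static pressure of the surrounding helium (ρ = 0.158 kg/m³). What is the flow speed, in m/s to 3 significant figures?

At the stagnation point the flow is brought to rest, so Bernoulli gives P_stag − P_static = ½ρv².
v = √(2ΔP/ρ) = √(2·1470/0.158) = 136 m/s.

v = 136 m/s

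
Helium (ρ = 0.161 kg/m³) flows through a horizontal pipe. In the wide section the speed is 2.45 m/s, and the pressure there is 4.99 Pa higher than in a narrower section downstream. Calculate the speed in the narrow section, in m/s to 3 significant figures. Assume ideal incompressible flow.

With h₁ = h₂, rearranging Bernoulli gives v₂ = √(v₁² + 2ΔP/ρ).
v₂ = √(2.45² + 2·4.99/0.161) = √(6.00 + 62.0) = 8.25 m/s.

v₂ = 8.25 m/s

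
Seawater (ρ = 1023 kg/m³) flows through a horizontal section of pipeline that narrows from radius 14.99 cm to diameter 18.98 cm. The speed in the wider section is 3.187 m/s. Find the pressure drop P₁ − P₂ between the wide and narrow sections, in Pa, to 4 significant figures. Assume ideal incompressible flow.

27150 Pa

The volume flow rate is constant, so v₂ = (A₁/A₂)v₁ = (705.9/282.9)·3.187 = 7.952 m/s.
Bernoulli (h₁ = h₂): P₁ − P₂ = ½ρ(v₂² − v₁²).
P₁ − P₂ = ½·1023·(7.952² − 3.187²) = ½·1023·53.07 = 27150 Pa.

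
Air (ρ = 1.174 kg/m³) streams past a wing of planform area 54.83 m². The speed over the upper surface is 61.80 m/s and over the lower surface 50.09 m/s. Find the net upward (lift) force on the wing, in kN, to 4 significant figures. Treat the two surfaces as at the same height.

With equal heights on the two surfaces, Bernoulli gives P_lower − P_upper = ½ρ(v_upper² − v_lower²).
ΔP = ½·1.174·(61.80² − 50.09²) = 769.1 Pa.
Lift = ΔP · A = 769.1 × 54.83 = 42170 N.

F ≈ 42.17 kN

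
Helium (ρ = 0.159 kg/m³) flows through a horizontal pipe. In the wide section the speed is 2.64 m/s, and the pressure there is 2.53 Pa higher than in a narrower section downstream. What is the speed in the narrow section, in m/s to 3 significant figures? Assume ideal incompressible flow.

With h₁ = h₂, rearranging Bernoulli gives v₂ = √(v₁² + 2ΔP/ρ).
v₂ = √(2.64² + 2·2.53/0.159) = √(6.97 + 31.8) = 6.23 m/s.

v₂ ≈ 6.23 m/s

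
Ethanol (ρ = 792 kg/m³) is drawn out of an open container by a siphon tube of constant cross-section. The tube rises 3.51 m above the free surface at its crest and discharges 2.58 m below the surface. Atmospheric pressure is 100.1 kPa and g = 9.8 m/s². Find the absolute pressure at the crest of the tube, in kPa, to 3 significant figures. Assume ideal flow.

Bernoulli surface→outlet gives ½v² = g·h_out, so v = √(2·9.8·2.58) = 7.11 m/s.
Continuity keeps v the same throughout the tube; from surface to crest, P_atm + 0 = P_top + ½ρv² + ρg·h_top.
P_top = 100100 − ½·792·7.11² − 792·9.8·3.51 = 52800 Pa.

52.8 kPa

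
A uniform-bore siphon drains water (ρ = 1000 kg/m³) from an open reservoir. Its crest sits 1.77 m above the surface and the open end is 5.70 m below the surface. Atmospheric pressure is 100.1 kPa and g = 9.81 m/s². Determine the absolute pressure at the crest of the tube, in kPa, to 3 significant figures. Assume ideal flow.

P_top ≈ 26.8 kPa

Bernoulli surface→outlet gives ½v² = g·h_out, so v = √(2·9.81·5.70) = 10.6 m/s.
The bore is uniform, so the speed at the crest is the same v. Bernoulli surface→crest: P_atm = P_top + ½ρv² + ρg·h_top.
P_top = 100100 − ½·1000·10.6² − 1000·9.81·1.77 = 26800 Pa.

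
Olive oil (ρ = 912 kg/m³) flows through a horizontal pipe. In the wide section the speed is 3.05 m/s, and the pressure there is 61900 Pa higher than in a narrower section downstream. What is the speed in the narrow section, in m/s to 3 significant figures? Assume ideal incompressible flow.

v₂ ≈ 12.0 m/s

Horizontal Bernoulli: P₁ + ½ρv₁² = P₂ + ½ρv₂², so v₂² = v₁² + 2(P₁ − P₂)/ρ.
v₂ = √(3.05² + 2·61900/912) = √(9.30 + 136) = 12.0 m/s.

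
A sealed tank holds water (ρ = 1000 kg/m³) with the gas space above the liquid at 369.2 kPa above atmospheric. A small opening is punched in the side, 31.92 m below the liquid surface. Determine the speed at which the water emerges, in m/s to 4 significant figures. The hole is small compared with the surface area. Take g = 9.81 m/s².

Take point 1 at the surface (v₁ ≈ 0) and point 2 at the hole (at atmospheric pressure). Bernoulli: P₁ + ρg h = P_atm + ½ρv₂².
With P₁ − P_atm = 369200 Pa, v₂ = √(2gh + 2ΔP/ρ) = √(2·9.81·31.92 + 2·369200/1000) = 36.94 m/s.

v ≈ 36.94 m/s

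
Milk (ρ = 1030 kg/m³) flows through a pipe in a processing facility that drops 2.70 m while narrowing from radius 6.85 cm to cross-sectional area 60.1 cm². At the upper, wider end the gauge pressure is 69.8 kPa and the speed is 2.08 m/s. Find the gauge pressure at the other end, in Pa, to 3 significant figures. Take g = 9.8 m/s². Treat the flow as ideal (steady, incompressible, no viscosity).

P₂ = 85900 Pa

By continuity, v₂ = v₁·A₁/A₂ = 2.08·(147/60.1) = 5.10 m/s.
Energy conservation along the streamline gives P₂ = P₁ − ½ρ(v₂² − v₁²) − ρg(h₂ − h₁).
P₂ = 69800 + ½·1030·(2.08² − 5.10²) − 1030·9.8·(−2.70) = 69800 + (-11200) − (-27300) = 85900 Pa.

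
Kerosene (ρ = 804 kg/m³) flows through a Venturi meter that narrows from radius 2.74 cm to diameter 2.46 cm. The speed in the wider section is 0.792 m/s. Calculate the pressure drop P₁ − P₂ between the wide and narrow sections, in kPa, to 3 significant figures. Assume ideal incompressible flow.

5.96 kPa

Continuity gives A₁v₁ = A₂v₂, so v₂ = (23.6 cm²)/(4.75 cm²) × 0.792 m/s = 3.93 m/s.
Along the horizontal streamline, P + ½ρv² is constant.
P₁ − P₂ = ½·804·(3.93² − 0.792²) = ½·804·14.8 = 5960 Pa.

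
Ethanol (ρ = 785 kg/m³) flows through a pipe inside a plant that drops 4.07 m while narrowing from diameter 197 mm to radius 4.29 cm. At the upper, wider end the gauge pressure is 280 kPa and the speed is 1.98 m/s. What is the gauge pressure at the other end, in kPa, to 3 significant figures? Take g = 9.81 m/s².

Continuity gives A₁v₁ = A₂v₂, so v₂ = (305 cm²)/(57.8 cm²) × 1.98 m/s = 10.4 m/s.
Energy conservation along the streamline gives P₂ = P₁ − ½ρ(v₂² − v₁²) − ρg(h₂ − h₁).
P₂ = 280000 + ½·785·(1.98² − 10.4²) − 785·9.81·(−4.07) = 280000 + (-41200) − (-31300) = 270000 Pa.

P₂ ≈ 270 kPa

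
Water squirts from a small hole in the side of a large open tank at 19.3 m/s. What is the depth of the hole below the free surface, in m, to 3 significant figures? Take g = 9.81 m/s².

h ≈ 19.0 m

For a small hole in a large open tank, ½v² = gh, giving h = v²/(2g).
h = 19.3²/(2·9.81) = 372/19.62 = 19.0 m.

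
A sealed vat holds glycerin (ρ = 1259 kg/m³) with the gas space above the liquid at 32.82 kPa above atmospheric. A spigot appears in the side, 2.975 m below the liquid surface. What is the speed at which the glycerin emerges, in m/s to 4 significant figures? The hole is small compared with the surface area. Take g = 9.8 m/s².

v ≈ 10.51 m/s

Take point 1 at the surface (v₁ ≈ 0) and point 2 at the hole (at atmospheric pressure). Bernoulli: P₁ + ρg h = P_atm + ½ρv₂².
With P₁ − P_atm = 32820 Pa, v₂ = √(2gh + 2ΔP/ρ) = √(2·9.8·2.975 + 2·32820/1259) = 10.51 m/s.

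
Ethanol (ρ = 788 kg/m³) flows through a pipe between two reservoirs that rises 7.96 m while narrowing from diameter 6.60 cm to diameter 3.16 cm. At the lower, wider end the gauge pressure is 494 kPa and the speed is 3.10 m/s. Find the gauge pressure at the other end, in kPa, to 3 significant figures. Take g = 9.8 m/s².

The volume flow rate is constant, so v₂ = (A₁/A₂)v₁ = (34.2/7.84)·3.10 = 13.5 m/s.
Energy conservation along the streamline gives P₂ = P₁ − ½ρ(v₂² − v₁²) − ρg(h₂ − h₁).
P₂ = 494000 + ½·788·(3.10² − 13.5²) − 788·9.8·(+7.96) = 494000 + (-68300) − (61500) = 364000 Pa.

364 kPa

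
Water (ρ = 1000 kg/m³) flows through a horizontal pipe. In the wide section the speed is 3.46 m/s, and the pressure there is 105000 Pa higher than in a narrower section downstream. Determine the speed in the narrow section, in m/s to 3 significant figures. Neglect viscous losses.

v₂ ≈ 14.9 m/s

Horizontal Bernoulli: P₁ + ½ρv₁² = P₂ + ½ρv₂², so v₂² = v₁² + 2(P₁ − P₂)/ρ.
v₂ = √(3.46² + 2·105000/1000) = √(12.0 + 210) = 14.9 m/s.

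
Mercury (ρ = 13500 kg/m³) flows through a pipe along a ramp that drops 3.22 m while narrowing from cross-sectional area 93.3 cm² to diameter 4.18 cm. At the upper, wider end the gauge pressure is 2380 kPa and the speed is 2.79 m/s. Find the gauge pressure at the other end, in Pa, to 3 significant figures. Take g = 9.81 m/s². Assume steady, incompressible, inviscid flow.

Mass conservation (A₁v₁ = A₂v₂) gives v₂ = 2.79 × 93.3/13.7 = 19.0 m/s.
Energy conservation along the streamline gives P₂ = P₁ − ½ρ(v₂² − v₁²) − ρg(h₂ − h₁).
P₂ = 2380000 + ½·13500·(2.79² − 19.0²) − 13500·9.81·(−3.22) = 2380000 + (-2380000) − (-426000) = 430000 Pa.

P₂ ≈ 430000 Pa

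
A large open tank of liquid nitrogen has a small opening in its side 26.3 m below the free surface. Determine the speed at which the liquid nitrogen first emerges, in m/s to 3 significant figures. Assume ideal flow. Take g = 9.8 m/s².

With the surface at rest and both surface and jet at atmospheric pressure, Bernoulli gives ρg h = ½ρv², so v = √(2gh) = √(2·9.8·26.3) = 22.7 m/s.

v ≈ 22.7 m/s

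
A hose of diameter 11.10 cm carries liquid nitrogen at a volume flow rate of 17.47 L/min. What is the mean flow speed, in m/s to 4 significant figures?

Q = 17.47 L/min = 0.0002912 m³/s.
v = Q/A = 0.0002912 / 0.009677 = 0.03009 m/s.

0.03009 m/s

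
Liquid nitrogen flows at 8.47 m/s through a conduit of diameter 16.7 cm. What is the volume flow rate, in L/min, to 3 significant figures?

Q = 11100 L/min

Q = A·v = 0.0219 m² × 8.47 m/s = 0.186 m³/s.
Converting: 0.186 m³/s × 60000 = 11100 L/min.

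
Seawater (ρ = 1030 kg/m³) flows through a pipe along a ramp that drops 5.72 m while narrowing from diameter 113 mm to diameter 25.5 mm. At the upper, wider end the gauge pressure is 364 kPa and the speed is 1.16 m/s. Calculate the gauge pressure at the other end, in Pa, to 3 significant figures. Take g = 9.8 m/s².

P₂ = 155000 Pa

Mass conservation (A₁v₁ = A₂v₂) gives v₂ = 1.16 × 100/5.11 = 22.8 m/s.
Bernoulli: P₁ + ½ρv₁² + ρg h₁ = P₂ + ½ρv₂² + ρg h₂, so P₂ = P₁ + ½ρ(v₁² − v₂²) − ρg(h₂ − h₁).
P₂ = 364000 + ½·1030·(1.16² − 22.8²) − 1030·9.8·(−5.72) = 364000 + (-267000) − (-57700) = 155000 Pa.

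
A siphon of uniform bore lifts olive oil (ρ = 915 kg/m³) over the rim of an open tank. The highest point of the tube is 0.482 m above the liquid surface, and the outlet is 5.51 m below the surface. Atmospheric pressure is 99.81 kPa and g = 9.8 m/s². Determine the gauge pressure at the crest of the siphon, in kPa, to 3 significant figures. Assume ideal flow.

Bernoulli surface→outlet gives ½v² = g·h_out, so v = √(2·9.8·5.51) = 10.4 m/s.
With constant cross-section the crest speed equals v; applying Bernoulli from the surface up to the crest, P_top = P_atm − ½ρv² − ρg·h_top.
P_top = 99810 − ½·915·10.4² − 915·9.8·0.482 = 46100 Pa. So P_gauge = P_top − P_atm = -53700 Pa.

P_gauge ≈ -53.7 kPa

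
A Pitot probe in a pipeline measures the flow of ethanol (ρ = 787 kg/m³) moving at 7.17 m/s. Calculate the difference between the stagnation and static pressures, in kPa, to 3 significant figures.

Bernoulli between the free stream and the stagnation point: ½ρv² = P_stag − P_static.
ΔP = ½·787·7.17² = 20200 Pa.

ΔP = 20.2 kPa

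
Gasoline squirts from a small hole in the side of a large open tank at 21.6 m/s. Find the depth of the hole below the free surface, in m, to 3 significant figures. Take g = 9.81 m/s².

23.8 m

For a small hole in a large open tank, ½v² = gh, giving h = v²/(2g).
h = 21.6²/(2·9.81) = 467/19.62 = 23.8 m.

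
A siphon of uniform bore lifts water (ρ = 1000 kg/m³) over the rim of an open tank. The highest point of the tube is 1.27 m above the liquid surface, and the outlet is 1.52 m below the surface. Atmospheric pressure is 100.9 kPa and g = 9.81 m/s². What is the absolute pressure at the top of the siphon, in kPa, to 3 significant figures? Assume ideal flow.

Bernoulli surface→outlet gives ½v² = g·h_out, so v = √(2·9.81·1.52) = 5.46 m/s.
The bore is uniform, so the speed at the crest is the same v. Bernoulli surface→crest: P_atm = P_top + ½ρv² + ρg·h_top.
P_top = 100900 − ½·1000·5.46² − 1000·9.81·1.27 = 73500 Pa.

P_top ≈ 73.5 kPa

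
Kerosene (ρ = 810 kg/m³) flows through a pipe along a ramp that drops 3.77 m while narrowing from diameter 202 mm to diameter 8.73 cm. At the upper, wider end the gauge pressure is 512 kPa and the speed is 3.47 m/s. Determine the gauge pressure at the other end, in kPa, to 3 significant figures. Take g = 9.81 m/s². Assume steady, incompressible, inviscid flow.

Mass conservation (A₁v₁ = A₂v₂) gives v₂ = 3.47 × 320/59.9 = 18.6 m/s.
Applying Bernoulli between the two ends and solving for P₂: P₂ = P₁ + ½ρ(v₁² − v₂²) − ρgΔh.
P₂ = 512000 + ½·810·(3.47² − 18.6²) − 810·9.81·(−3.77) = 512000 + (-135000) − (-30000) = 407000 Pa.

P₂ ≈ 407 kPa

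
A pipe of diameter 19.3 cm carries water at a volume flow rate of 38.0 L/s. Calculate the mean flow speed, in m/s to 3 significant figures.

Q = 38.0 L/s = 0.0380 m³/s.
v = Q/A = 0.0380 / 0.0293 = 1.30 m/s.

v ≈ 1.30 m/s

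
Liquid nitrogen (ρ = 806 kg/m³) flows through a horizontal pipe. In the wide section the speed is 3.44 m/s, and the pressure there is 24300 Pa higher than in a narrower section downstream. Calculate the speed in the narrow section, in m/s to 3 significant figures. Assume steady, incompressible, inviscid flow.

Along the level pipe P + ½ρv² is conserved, hence v₂² = v₁² + 2(P₁ − P₂)/ρ.
v₂ = √(3.44² + 2·24300/806) = √(11.8 + 60.3) = 8.49 m/s.

8.49 m/s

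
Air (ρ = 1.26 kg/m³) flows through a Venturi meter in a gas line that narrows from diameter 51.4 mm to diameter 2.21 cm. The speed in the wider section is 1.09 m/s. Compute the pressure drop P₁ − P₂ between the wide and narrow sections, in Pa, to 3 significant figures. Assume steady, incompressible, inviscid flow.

ΔP ≈ 21.2 Pa

Mass conservation (A₁v₁ = A₂v₂) gives v₂ = 1.09 × 20.7/3.84 = 5.90 m/s.
Along the horizontal streamline, P + ½ρv² is constant.
P₁ − P₂ = ½·1.26·(5.90² − 1.09²) = ½·1.26·33.6 = 21.2 Pa.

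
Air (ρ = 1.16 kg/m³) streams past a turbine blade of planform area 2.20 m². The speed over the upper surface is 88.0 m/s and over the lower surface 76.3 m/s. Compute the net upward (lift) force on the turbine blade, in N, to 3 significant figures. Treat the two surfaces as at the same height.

F ≈ 2450 N

With equal heights on the two surfaces, Bernoulli gives P_lower − P_upper = ½ρ(v_upper² − v_lower²).
ΔP = ½·1.16·(88.0² − 76.3²) = 1110 Pa.
Lift = ΔP · A = 1110 × 2.20 = 2450 N.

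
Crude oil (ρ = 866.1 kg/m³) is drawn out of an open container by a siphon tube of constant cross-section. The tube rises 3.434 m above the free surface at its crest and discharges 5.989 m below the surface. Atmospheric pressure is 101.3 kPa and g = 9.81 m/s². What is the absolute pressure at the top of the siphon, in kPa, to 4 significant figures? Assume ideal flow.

From the surface to the outlet (both open to atmosphere, surface at rest): v = √(2g·h_out) = √(2·9.81·5.989) = 10.84 m/s.
Continuity keeps v the same throughout the tube; from surface to crest, P_atm + 0 = P_top + ½ρv² + ρg·h_top.
P_top = 101300 − ½·866.1·10.84² − 866.1·9.81·3.434 = 21240 Pa.

P_top ≈ 21.24 kPa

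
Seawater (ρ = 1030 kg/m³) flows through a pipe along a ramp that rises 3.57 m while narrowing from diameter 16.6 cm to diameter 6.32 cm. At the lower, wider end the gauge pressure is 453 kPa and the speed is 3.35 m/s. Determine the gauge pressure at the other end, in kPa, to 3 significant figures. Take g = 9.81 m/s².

148 kPa

By continuity, v₂ = v₁·A₁/A₂ = 3.35·(216/31.4) = 23.1 m/s.
Bernoulli: P₁ + ½ρv₁² + ρg h₁ = P₂ + ½ρv₂² + ρg h₂, so P₂ = P₁ + ½ρ(v₁² − v₂²) − ρg(h₂ − h₁).
P₂ = 453000 + ½·1030·(3.35² − 23.1²) − 1030·9.81·(+3.57) = 453000 + (-269000) − (36100) = 148000 Pa.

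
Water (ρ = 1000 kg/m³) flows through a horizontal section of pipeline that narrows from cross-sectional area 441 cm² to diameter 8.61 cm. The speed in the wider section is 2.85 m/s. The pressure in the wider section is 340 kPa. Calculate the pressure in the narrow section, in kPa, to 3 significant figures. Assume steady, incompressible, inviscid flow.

P₂ ≈ 111 kPa

By continuity, v₂ = v₁·A₁/A₂ = 2.85·(441/58.2) = 21.6 m/s.
With no height change, Bernoulli's equation is P₁ + ½ρv₁² = P₂ + ½ρv₂².
P₂ = P₁ − ½ρ(v₂² − v₁²) = 340000 − ½·1000·(21.6² − 2.85²) = 340000 − 229000 = 111000 Pa.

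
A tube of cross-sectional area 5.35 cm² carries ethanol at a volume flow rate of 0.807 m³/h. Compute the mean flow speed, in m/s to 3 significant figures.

Q = 0.807 m³/h = 0.000224 m³/s.
v = Q/A = 0.000224 / 0.000535 = 0.419 m/s.

v = 0.419 m/s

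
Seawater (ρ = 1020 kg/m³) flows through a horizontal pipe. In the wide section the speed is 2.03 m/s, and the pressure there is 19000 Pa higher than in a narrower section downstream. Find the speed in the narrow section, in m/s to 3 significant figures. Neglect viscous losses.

6.43 m/s

With h₁ = h₂, rearranging Bernoulli gives v₂ = √(v₁² + 2ΔP/ρ).
v₂ = √(2.03² + 2·19000/1020) = √(4.12 + 37.3) = 6.43 m/s.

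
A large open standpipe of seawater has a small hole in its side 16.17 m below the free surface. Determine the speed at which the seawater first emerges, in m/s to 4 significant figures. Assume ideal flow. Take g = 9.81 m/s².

v ≈ 17.81 m/s

With the surface at rest and both surface and jet at atmospheric pressure, Bernoulli gives ρg h = ½ρv², so v = √(2gh) = √(2·9.81·16.17) = 17.81 m/s.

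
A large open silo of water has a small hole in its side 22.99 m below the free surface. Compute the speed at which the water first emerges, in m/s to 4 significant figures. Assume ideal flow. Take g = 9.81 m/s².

v = 21.24 m/s

Torricelli's result v = √(2gh) gives v = √(2·9.81·22.99) = 21.24 m/s.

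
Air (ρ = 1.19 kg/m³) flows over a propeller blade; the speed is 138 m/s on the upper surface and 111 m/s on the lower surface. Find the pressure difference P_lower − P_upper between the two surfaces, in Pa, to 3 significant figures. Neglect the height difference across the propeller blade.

ΔP ≈ 4000 Pa

Bernoulli (same height): P_lower − P_upper = ½ρ(v_upper² − v_lower²).
ΔP = ½·1.19·(138² − 111²) = 4000 Pa.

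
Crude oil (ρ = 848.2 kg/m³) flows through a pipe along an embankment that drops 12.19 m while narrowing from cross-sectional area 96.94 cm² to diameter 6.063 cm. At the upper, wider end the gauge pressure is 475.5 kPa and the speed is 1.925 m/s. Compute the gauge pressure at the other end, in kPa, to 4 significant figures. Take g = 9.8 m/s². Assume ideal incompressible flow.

560.7 kPa

The volume flow rate is constant, so v₂ = (A₁/A₂)v₁ = (96.94/28.87)·1.925 = 6.464 m/s.
Bernoulli: P₁ + ½ρv₁² + ρg h₁ = P₂ + ½ρv₂² + ρg h₂, so P₂ = P₁ + ½ρ(v₁² − v₂²) − ρg(h₂ − h₁).
P₂ = 475500 + ½·848.2·(1.925² − 6.464²) − 848.2·9.8·(−12.19) = 475500 + (-16150) − (-101300) = 560700 Pa.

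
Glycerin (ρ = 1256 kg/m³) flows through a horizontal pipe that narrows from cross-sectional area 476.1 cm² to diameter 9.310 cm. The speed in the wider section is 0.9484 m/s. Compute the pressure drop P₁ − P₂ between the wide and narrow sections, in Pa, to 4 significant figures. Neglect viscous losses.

27060 Pa

Mass conservation (A₁v₁ = A₂v₂) gives v₂ = 0.9484 × 476.1/68.08 = 6.633 m/s.
Bernoulli (h₁ = h₂): P₁ − P₂ = ½ρ(v₂² − v₁²).
P₁ − P₂ = ½·1256·(6.633² − 0.9484²) = ½·1256·43.10 = 27060 Pa.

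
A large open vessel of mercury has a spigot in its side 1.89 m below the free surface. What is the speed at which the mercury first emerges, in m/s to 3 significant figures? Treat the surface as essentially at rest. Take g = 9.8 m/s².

v = 6.09 m/s

Bernoulli from surface to hole (P equal, v_surface ≈ 0): v = √(2gh) = √(2×9.8×1.89) = 6.09 m/s.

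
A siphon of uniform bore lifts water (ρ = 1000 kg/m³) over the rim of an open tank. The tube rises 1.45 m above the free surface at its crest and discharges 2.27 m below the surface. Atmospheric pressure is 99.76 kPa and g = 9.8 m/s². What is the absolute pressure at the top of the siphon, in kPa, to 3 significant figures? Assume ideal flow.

P_top ≈ 63.3 kPa

The outlet speed comes from Torricelli: v = √(2g·2.27) = 6.67 m/s.
With constant cross-section the crest speed equals v; applying Bernoulli from the surface up to the crest, P_top = P_atm − ½ρv² − ρg·h_top.
P_top = 99760 − ½·1000·6.67² − 1000·9.8·1.45 = 63300 Pa.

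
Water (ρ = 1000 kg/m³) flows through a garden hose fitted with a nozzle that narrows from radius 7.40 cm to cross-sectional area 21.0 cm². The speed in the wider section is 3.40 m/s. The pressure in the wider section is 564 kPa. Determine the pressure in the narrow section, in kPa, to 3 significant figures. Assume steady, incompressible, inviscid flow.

Continuity gives A₁v₁ = A₂v₂, so v₂ = (172 cm²)/(21.0 cm²) × 3.40 m/s = 27.9 m/s.
Bernoulli (h₁ = h₂): P₁ − P₂ = ½ρ(v₂² − v₁²).
P₂ = P₁ − ½ρ(v₂² − v₁²) = 564000 − ½·1000·(27.9² − 3.40²) = 564000 − 382000 = 182000 Pa.

P₂ ≈ 182 kPa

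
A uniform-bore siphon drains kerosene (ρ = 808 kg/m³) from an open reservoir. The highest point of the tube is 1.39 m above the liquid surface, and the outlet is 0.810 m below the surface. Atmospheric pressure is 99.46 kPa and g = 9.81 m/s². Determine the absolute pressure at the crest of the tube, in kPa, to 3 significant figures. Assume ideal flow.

P_top ≈ 82.0 kPa

The outlet speed comes from Torricelli: v = √(2g·0.810) = 3.99 m/s.
Continuity keeps v the same throughout the tube; from surface to crest, P_atm + 0 = P_top + ½ρv² + ρg·h_top.
P_top = 99460 − ½·808·3.99² − 808·9.81·1.39 = 82000 Pa.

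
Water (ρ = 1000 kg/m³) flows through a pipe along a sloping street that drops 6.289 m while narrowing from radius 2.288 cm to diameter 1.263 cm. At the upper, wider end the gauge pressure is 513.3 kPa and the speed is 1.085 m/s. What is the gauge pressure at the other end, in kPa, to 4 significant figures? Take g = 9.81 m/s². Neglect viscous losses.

The volume flow rate is constant, so v₂ = (A₁/A₂)v₁ = (16.45/1.253)·1.085 = 14.24 m/s.
Energy conservation along the streamline gives P₂ = P₁ − ½ρ(v₂² − v₁²) − ρg(h₂ − h₁).
P₂ = 513300 + ½·1000·(1.085² − 14.24²) − 1000·9.81·(−6.289) = 513300 + (-100800) − (-61700) = 474200 Pa.

P₂ ≈ 474.2 kPa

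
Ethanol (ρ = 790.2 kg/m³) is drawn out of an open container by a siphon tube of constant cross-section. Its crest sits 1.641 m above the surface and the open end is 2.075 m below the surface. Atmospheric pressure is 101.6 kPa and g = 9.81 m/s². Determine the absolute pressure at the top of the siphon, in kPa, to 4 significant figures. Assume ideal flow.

The outlet speed comes from Torricelli: v = √(2g·2.075) = 6.381 m/s.
The bore is uniform, so the speed at the crest is the same v. Bernoulli surface→crest: P_atm = P_top + ½ρv² + ρg·h_top.
P_top = 101600 − ½·790.2·6.381² − 790.2·9.81·1.641 = 72790 Pa.

P_top ≈ 72.79 kPa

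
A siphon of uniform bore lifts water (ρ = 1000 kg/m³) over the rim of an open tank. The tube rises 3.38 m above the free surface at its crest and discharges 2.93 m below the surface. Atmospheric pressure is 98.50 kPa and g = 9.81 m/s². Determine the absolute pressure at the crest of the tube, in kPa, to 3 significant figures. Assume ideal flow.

P_top ≈ 36.6 kPa

Bernoulli surface→outlet gives ½v² = g·h_out, so v = √(2·9.81·2.93) = 7.58 m/s.
With constant cross-section the crest speed equals v; applying Bernoulli from the surface up to the crest, P_top = P_atm − ½ρv² − ρg·h_top.
P_top = 98500 − ½·1000·7.58² − 1000·9.81·3.38 = 36600 Pa.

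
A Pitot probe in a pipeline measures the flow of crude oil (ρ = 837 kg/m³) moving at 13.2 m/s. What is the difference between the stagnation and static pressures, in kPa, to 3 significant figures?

Bernoulli between the free stream and the stagnation point: ½ρv² = P_stag − P_static.
ΔP = ½·837·13.2² = 72900 Pa.

72.9 kPa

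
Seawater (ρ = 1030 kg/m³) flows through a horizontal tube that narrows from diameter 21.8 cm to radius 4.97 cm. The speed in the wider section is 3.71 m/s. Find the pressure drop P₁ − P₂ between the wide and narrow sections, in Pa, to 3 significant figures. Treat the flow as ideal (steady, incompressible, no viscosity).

The volume flow rate is constant, so v₂ = (A₁/A₂)v₁ = (373/77.6)·3.71 = 17.8 m/s.
The pipe is horizontal, so Bernoulli reduces to P₁ + ½ρv₁² = P₂ + ½ρv₂².
P₁ − P₂ = ½·1030·(17.8² − 3.71²) = ½·1030·305 = 157000 Pa.

ΔP ≈ 157000 Pa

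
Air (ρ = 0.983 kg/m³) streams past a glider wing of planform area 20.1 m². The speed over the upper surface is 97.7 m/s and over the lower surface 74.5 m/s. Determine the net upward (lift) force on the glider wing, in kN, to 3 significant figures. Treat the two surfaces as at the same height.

F ≈ 39.5 kN

With equal heights on the two surfaces, Bernoulli gives P_lower − P_upper = ½ρ(v_upper² − v_lower²).
ΔP = ½·0.983·(97.7² − 74.5²) = 1960 Pa.
Lift = ΔP · A = 1960 × 20.1 = 39500 N.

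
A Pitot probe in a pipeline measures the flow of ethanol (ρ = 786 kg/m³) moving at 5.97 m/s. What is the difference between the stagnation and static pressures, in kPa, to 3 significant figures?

At the stagnation point the flow is brought to rest, so Bernoulli gives P_stag − P_static = ½ρv².
ΔP = ½·786·5.97² = 14000 Pa.

ΔP ≈ 14.0 kPa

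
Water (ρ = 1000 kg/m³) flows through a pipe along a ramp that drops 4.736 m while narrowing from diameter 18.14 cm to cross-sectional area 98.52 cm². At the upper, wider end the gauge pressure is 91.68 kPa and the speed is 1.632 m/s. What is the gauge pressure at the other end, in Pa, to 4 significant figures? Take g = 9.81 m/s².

The volume flow rate is constant, so v₂ = (A₁/A₂)v₁ = (258.4/98.52)·1.632 = 4.281 m/s.
Bernoulli: P₁ + ½ρv₁² + ρg h₁ = P₂ + ½ρv₂² + ρg h₂, so P₂ = P₁ + ½ρ(v₁² − v₂²) − ρg(h₂ − h₁).
P₂ = 91680 + ½·1000·(1.632² − 4.281²) − 1000·9.81·(−4.736) = 91680 + (-7832) − (-46460) = 130300 Pa.

130300 Pa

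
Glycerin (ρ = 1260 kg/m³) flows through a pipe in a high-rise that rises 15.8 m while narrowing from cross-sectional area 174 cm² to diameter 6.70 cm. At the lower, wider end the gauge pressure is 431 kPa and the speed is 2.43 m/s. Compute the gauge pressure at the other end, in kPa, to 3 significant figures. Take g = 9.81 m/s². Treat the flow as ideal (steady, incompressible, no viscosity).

Mass conservation (A₁v₁ = A₂v₂) gives v₂ = 2.43 × 174/35.3 = 12.0 m/s.
Applying Bernoulli between the two ends and solving for P₂: P₂ = P₁ + ½ρ(v₁² − v₂²) − ρgΔh.
P₂ = 431000 + ½·1260·(2.43² − 12.0²) − 1260·9.81·(+15.8) = 431000 + (-86900) − (195000) = 149000 Pa.

149 kPa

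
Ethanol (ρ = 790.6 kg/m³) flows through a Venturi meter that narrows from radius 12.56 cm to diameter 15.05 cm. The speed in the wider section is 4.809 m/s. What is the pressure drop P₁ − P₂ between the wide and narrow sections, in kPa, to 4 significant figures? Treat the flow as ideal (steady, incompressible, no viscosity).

ΔP ≈ 61.81 kPa

Continuity gives A₁v₁ = A₂v₂, so v₂ = (495.6 cm²)/(177.9 cm²) × 4.809 m/s = 13.40 m/s.
With no height change, Bernoulli's equation is P₁ + ½ρv₁² = P₂ + ½ρv₂².
P₁ − P₂ = ½·790.6·(13.40² − 4.809²) = ½·790.6·156.4 = 61810 Pa.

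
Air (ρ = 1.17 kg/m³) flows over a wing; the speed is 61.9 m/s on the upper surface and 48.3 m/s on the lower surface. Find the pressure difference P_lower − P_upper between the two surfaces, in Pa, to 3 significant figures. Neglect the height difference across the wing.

ΔP ≈ 877 Pa

With negligible Δh, P + ½ρv² is constant, so P_low − P_up = ½ρ(v_up² − v_low²).
ΔP = ½·1.17·(61.9² − 48.3²) = 877 Pa.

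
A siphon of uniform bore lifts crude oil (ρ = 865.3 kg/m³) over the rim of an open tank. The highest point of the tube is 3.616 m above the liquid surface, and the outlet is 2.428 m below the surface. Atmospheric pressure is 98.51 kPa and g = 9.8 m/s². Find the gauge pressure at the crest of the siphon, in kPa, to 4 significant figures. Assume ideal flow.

The outlet speed comes from Torricelli: v = √(2g·2.428) = 6.898 m/s.
The bore is uniform, so the speed at the crest is the same v. Bernoulli surface→crest: P_atm = P_top + ½ρv² + ρg·h_top.
P_top = 98510 − ½·865.3·6.898² − 865.3·9.8·3.616 = 47260 Pa. So P_gauge = P_top − P_atm = -51250 Pa.

P_gauge = -51.25 kPa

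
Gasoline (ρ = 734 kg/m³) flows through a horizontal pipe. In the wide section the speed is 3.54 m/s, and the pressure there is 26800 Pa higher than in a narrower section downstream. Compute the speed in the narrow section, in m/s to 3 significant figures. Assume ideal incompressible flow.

With h₁ = h₂, rearranging Bernoulli gives v₂ = √(v₁² + 2ΔP/ρ).
v₂ = √(3.54² + 2·26800/734) = √(12.5 + 73.0) = 9.25 m/s.

v₂ ≈ 9.25 m/s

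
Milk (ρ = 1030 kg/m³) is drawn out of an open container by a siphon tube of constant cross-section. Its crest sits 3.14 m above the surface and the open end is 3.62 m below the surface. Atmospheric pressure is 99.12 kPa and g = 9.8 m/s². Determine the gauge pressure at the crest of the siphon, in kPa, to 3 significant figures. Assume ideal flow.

From the surface to the outlet (both open to atmosphere, surface at rest): v = √(2g·h_out) = √(2·9.8·3.62) = 8.42 m/s.
With constant cross-section the crest speed equals v; applying Bernoulli from the surface up to the crest, P_top = P_atm − ½ρv² − ρg·h_top.
P_top = 99120 − ½·1030·8.42² − 1030·9.8·3.14 = 30900 Pa. So P_gauge = P_top − P_atm = -68200 Pa.

P_gauge ≈ -68.2 kPa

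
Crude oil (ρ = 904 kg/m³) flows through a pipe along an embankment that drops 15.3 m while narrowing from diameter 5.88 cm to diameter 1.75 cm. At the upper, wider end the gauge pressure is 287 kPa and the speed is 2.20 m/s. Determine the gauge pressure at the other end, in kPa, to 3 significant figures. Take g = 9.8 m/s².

The volume flow rate is constant, so v₂ = (A₁/A₂)v₁ = (27.2/2.41)·2.20 = 24.8 m/s.
Energy conservation along the streamline gives P₂ = P₁ − ½ρ(v₂² − v₁²) − ρg(h₂ − h₁).
P₂ = 287000 + ½·904·(2.20² − 24.8²) − 904·9.8·(−15.3) = 287000 + (-277000) − (-136000) = 146000 Pa.

P₂ ≈ 146 kPa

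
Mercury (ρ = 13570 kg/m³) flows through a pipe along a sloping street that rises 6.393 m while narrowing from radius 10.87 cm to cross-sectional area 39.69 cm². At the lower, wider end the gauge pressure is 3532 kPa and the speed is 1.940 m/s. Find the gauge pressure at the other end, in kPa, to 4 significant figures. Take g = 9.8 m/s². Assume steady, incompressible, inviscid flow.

P₂ ≈ 473.7 kPa

Mass conservation (A₁v₁ = A₂v₂) gives v₂ = 1.940 × 371.2/39.69 = 18.14 m/s.
Energy conservation along the streamline gives P₂ = P₁ − ½ρ(v₂² − v₁²) − ρg(h₂ − h₁).
P₂ = 3532000 + ½·13570·(1.940² − 18.14²) − 13570·9.8·(+6.393) = 3532000 + (-2208000) − (850200) = 473700 Pa.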